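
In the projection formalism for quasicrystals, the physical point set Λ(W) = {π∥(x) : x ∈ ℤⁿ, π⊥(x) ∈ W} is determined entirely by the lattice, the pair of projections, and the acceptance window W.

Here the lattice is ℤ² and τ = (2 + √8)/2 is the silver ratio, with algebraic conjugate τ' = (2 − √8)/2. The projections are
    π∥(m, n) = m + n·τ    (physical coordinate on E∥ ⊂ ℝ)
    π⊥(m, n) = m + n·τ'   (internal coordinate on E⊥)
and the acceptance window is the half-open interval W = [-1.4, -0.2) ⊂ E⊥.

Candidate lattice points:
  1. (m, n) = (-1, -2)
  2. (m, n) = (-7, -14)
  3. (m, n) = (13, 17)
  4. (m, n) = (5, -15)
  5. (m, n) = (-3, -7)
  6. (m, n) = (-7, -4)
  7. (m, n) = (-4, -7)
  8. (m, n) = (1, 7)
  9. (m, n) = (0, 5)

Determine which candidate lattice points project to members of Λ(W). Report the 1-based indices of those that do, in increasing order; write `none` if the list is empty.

2, 7

τ' = (2−√8)/2 ≈ -0.4142.
#1 (-1,-2): internal coord -1 + (-2)·τ' = -0.1716; -0.1716 ∉ [-1.4, -0.2) → out
#2 (-7,-14): internal coord -7 + (-14)·τ' = -1.2010; -1.2010 ∈ [-1.4, -0.2) → IN Λ
#3 (13,17): internal coord 13 + (17)·τ' = +5.9584; +5.9584 ∉ [-1.4, -0.2) → out
#4 (5,-15): internal coord 5 + (-15)·τ' = +11.2132; +11.2132 ∉ [-1.4, -0.2) → out
#5 (-3,-7): internal coord -3 + (-7)·τ' = -0.1005; -0.1005 ∉ [-1.4, -0.2) → out
#6 (-7,-4): internal coord -7 + (-4)·τ' = -5.3431; -5.3431 ∉ [-1.4, -0.2) → out
#7 (-4,-7): internal coord -4 + (-7)·τ' = -1.1005; -1.1005 ∈ [-1.4, -0.2) → IN Λ
#8 (1,7): internal coord 1 + (7)·τ' = -1.8995; -1.8995 ∉ [-1.4, -0.2) → out
#9 (0,5): internal coord 0 + (5)·τ' = -2.0711; -2.0711 ∉ [-1.4, -0.2) → out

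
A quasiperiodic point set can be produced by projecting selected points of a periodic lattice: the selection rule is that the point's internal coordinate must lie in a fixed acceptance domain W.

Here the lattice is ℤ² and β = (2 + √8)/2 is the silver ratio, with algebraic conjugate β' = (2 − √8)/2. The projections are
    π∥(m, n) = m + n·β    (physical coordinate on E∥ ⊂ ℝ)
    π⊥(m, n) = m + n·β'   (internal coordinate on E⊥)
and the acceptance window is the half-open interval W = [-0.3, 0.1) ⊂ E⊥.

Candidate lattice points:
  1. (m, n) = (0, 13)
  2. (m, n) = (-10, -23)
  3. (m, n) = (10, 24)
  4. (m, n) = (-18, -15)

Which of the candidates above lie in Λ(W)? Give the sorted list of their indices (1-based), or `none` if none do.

Compute β' = (2−√8)/2 = -0.4142, so π⊥(m,n) = m -0.4142·n.
#1 (0,13): internal coord 0 + (13)·β' = -5.3848; -5.3848 ∉ [-0.3, 0.1) → out
#2 (-10,-23): internal coord -10 + (-23)·β' = -0.4731; -0.4731 ∉ [-0.3, 0.1) → out
#3 (10,24): internal coord 10 + (24)·β' = +0.0589; +0.0589 ∈ [-0.3, 0.1) → IN Λ
#4 (-18,-15): internal coord -18 + (-15)·β' = -11.7868; -11.7868 ∉ [-0.3, 0.1) → out

3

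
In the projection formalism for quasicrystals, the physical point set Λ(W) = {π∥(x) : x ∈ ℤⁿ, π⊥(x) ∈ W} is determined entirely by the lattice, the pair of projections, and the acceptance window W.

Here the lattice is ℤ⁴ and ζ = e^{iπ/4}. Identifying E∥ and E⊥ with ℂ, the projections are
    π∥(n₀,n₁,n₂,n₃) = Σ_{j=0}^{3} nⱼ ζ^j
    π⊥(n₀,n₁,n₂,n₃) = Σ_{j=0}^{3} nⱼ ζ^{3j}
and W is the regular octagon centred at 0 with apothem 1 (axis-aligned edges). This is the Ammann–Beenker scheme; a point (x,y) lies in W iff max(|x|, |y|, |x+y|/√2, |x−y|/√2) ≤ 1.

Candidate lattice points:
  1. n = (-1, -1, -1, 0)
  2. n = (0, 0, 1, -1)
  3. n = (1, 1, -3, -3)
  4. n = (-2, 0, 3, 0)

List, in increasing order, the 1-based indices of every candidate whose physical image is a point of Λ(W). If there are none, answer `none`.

1

With ζ = e^{iπ/4} the internal vectors are ζ^0,ζ^3,ζ^6,ζ^9.
#1 (-1, -1, -1, 0): internal (-0.292893, 0.292893); octagon support 0.414214 vs apothem 1 → ∈ W
#2 (0, 0, 1, -1): internal (-0.707107, -1.707107); octagon support 1.707107 vs apothem 1 → ∉ W
#3 (1, 1, -3, -3): internal (-1.828427, 1.585786); octagon support 2.414214 vs apothem 1 → ∉ W
#4 (-2, 0, 3, 0): internal (-2.000000, -3.000000); octagon support 3.535534 vs apothem 1 → ∉ W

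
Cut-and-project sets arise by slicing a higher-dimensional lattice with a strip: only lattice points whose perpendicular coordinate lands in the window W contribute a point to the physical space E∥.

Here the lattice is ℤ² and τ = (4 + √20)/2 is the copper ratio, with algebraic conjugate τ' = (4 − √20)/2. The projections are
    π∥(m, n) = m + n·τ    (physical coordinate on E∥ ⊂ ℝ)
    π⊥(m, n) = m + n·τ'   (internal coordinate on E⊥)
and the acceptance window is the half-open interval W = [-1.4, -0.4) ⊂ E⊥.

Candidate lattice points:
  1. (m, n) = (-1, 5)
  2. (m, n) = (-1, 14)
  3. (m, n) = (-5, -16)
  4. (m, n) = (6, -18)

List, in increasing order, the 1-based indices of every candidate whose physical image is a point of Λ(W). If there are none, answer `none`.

3

Compute τ' = (4−√20)/2 = -0.236068, so π⊥(m,n) = m -0.236068·n.
[1] lift (-1,5): star map gives -2.180340; window check -1.4 ≤ -2.180340 < -0.4 is false → out
[2] lift (-1,14): star map gives -4.304952; window check -1.4 ≤ -4.304952 < -0.4 is false → out
[3] lift (-5,-16): star map gives -1.222912; window check -1.4 ≤ -1.222912 < -0.4 is true → IN Λ
[4] lift (6,-18): star map gives 10.249224; window check -1.4 ≤ 10.249224 < -0.4 is false → out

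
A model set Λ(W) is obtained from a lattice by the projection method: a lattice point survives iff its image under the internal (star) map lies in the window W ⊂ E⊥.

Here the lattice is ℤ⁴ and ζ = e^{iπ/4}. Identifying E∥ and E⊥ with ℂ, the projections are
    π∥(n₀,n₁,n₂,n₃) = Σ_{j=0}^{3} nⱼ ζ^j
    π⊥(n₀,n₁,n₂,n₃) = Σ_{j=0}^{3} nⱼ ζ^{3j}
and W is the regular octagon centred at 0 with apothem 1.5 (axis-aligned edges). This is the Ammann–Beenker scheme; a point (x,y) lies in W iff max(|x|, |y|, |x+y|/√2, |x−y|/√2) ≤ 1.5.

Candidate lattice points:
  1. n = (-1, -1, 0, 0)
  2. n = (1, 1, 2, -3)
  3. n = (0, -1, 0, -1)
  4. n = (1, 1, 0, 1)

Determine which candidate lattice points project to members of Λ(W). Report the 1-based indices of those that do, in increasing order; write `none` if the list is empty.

With ζ = e^{iπ/4} the internal vectors are ζ^0,ζ^3,ζ^6,ζ^9.
candidate 1: n = (-1, -1, 0, 0) → π⊥ ≈ (-0.29289, -0.70711); max(|x|,|y|,|x±y|/√2) = 0.70711 ≤ 1.5 ⇒ ∈ W
candidate 2: n = (1, 1, 2, -3) → π⊥ ≈ (-1.82843, -3.41421); max(|x|,|y|,|x±y|/√2) = 3.70711 > 1.5 ⇒ ∉ W
candidate 3: n = (0, -1, 0, -1) → π⊥ ≈ (+0.00000, -1.41421); max(|x|,|y|,|x±y|/√2) = 1.41421 ≤ 1.5 ⇒ ∈ W
candidate 4: n = (1, 1, 0, 1) → π⊥ ≈ (+1.00000, +1.41421); max(|x|,|y|,|x±y|/√2) = 1.70711 > 1.5 ⇒ ∉ W

1, 3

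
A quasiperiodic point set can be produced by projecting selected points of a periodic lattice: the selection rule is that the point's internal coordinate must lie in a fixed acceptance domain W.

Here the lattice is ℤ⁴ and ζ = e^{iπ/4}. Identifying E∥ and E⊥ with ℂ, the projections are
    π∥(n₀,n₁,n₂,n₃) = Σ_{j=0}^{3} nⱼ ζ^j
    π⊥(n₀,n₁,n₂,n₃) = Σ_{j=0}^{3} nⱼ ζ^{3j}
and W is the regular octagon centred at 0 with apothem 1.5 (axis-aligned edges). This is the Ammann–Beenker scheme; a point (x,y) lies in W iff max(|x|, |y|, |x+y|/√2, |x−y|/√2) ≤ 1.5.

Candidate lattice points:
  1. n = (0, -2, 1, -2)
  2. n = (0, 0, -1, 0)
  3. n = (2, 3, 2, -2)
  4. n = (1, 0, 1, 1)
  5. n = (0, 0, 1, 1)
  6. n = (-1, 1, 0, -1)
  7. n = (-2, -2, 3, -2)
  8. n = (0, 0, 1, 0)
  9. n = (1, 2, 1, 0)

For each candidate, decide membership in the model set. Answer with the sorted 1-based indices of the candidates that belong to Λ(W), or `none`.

2, 5, 8, 9

Internal map: ζ^{3j} for j=0..3 gives (1,0), (−√2/2,√2/2), (0,−1), (√2/2,√2/2).
#1 (0, -2, 1, -2): internal (0.000000, -3.828427); octagon support 3.828427 vs apothem 1.5 → ∉ W
#2 (0, 0, -1, 0): internal (0.000000, 1.000000); octagon support 1.000000 vs apothem 1.5 → ∈ W
#3 (2, 3, 2, -2): internal (-1.535534, -1.292893); octagon support 2.000000 vs apothem 1.5 → ∉ W
#4 (1, 0, 1, 1): internal (1.707107, -0.292893); octagon support 1.707107 vs apothem 1.5 → ∉ W
#5 (0, 0, 1, 1): internal (0.707107, -0.292893); octagon support 0.707107 vs apothem 1.5 → ∈ W
#6 (-1, 1, 0, -1): internal (-2.414214, 0.000000); octagon support 2.414214 vs apothem 1.5 → ∉ W
#7 (-2, -2, 3, -2): internal (-2.000000, -5.828427); octagon support 5.828427 vs apothem 1.5 → ∉ W
#8 (0, 0, 1, 0): internal (0.000000, -1.000000); octagon support 1.000000 vs apothem 1.5 → ∈ W
#9 (1, 2, 1, 0): internal (-0.414214, 0.414214); octagon support 0.585786 vs apothem 1.5 → ∈ W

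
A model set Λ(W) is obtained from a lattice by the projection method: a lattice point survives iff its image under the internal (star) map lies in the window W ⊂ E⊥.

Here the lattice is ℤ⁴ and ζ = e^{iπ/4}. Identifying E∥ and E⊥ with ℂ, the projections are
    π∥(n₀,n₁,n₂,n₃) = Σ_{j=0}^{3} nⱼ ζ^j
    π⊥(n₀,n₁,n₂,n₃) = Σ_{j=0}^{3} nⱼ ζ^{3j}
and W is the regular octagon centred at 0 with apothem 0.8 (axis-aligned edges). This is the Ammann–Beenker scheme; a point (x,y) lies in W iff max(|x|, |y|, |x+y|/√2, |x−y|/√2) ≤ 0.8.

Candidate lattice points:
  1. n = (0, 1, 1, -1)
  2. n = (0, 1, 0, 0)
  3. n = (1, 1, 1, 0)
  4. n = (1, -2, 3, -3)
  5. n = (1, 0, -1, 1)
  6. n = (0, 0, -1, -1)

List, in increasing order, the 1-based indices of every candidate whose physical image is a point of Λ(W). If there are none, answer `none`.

π⊥(n) = n₀ + n₁ζ³ + n₂ζ⁶ + n₃ζ⁹ where ζ = e^{iπ/4}.
#1 (0, 1, 1, -1): internal (-1.414214, -1.000000); octagon support 1.707107 vs apothem 0.8 → ∉ W
#2 (0, 1, 0, 0): internal (-0.707107, 0.707107); octagon support 1.000000 vs apothem 0.8 → ∉ W
#3 (1, 1, 1, 0): internal (0.292893, -0.292893); octagon support 0.414214 vs apothem 0.8 → ∈ W
#4 (1, -2, 3, -3): internal (0.292893, -6.535534); octagon support 6.535534 vs apothem 0.8 → ∉ W
#5 (1, 0, -1, 1): internal (1.707107, 1.707107); octagon support 2.414214 vs apothem 0.8 → ∉ W
#6 (0, 0, -1, -1): internal (-0.707107, 0.292893); octagon support 0.707107 vs apothem 0.8 → ∈ W

3, 6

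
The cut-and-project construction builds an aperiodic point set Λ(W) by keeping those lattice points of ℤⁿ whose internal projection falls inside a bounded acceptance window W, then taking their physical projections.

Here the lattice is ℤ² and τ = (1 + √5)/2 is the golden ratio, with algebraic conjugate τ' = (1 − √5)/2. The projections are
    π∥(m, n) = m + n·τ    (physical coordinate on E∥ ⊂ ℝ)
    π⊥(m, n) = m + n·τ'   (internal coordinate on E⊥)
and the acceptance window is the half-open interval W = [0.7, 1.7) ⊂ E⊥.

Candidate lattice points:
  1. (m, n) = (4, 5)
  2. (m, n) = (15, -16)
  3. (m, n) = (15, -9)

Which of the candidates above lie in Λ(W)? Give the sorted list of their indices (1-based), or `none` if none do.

τ' = (1−√5)/2 ≈ -0.61803.
candidate 1: (m,n)=(4,5) → π∥ = 4+5·τ ≈ 12.09017, π⊥ = 4+5·τ' ≈ 0.90983 ∈ [0.7, 1.7) ⇒ IN Λ
candidate 2: (m,n)=(15,-16) → π∥ = 15-16·τ ≈ -10.88854, π⊥ = 15-16·τ' ≈ 24.88854 ∉ [0.7, 1.7) ⇒ out
candidate 3: (m,n)=(15,-9) → π∥ = 15-9·τ ≈ 0.43769, π⊥ = 15-9·τ' ≈ 20.56231 ∉ [0.7, 1.7) ⇒ out

1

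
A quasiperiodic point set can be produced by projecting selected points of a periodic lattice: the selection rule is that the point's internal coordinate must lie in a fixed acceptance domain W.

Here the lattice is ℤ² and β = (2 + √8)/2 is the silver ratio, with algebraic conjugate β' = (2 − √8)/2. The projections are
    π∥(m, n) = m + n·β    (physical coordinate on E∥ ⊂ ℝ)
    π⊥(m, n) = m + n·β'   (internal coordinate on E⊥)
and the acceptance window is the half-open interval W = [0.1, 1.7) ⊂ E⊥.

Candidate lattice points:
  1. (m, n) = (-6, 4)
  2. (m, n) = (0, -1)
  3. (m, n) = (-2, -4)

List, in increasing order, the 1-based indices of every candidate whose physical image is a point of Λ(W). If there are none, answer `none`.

Numerically β ≈ 2.414214 and β' = −1/β ≈ -0.414214.
#1 (-6,4): internal coord -6 + (4)·β' = -7.656854; -7.656854 ∉ [0.1, 1.7) → out
#2 (0,-1): internal coord 0 + (-1)·β' = +0.414214; +0.414214 ∈ [0.1, 1.7) → IN Λ
#3 (-2,-4): internal coord -2 + (-4)·β' = -0.343146; -0.343146 ∉ [0.1, 1.7) → out

2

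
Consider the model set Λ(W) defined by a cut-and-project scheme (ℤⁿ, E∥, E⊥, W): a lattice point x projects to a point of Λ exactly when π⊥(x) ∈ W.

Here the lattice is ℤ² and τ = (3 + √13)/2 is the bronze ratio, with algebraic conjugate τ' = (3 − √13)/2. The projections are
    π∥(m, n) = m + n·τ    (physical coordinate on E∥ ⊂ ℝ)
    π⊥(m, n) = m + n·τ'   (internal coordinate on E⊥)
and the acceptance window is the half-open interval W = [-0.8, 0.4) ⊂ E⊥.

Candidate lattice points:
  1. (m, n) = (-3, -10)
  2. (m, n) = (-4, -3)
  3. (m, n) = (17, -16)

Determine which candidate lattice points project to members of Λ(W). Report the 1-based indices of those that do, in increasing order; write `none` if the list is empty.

1

Numerically τ ≈ 3.3028 and τ' = −1/τ ≈ -0.3028.
[1] lift (-3,-10): star map gives 0.0278; window check -0.8 ≤ 0.0278 < 0.4 is true → IN Λ
[2] lift (-4,-3): star map gives -3.0917; window check -0.8 ≤ -3.0917 < 0.4 is false → out
[3] lift (17,-16): star map gives 21.8444; window check -0.8 ≤ 21.8444 < 0.4 is false → out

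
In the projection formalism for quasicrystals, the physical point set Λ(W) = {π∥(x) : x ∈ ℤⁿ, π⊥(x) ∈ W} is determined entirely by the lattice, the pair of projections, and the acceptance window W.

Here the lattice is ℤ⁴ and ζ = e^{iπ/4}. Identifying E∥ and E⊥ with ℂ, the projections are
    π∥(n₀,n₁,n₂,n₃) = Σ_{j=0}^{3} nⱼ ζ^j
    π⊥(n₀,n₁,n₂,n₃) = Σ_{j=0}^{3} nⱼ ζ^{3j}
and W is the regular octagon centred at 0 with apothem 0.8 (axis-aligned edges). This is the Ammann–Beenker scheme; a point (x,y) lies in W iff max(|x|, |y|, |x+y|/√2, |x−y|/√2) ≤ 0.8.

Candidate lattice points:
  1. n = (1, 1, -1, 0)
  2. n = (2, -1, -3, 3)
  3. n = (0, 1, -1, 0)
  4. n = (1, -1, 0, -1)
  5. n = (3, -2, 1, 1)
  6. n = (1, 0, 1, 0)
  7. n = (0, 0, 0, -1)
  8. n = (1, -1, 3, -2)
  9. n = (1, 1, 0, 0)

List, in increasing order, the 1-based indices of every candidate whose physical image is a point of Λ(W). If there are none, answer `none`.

Internal map: ζ^{3j} for j=0..3 gives (1,0), (−√2/2,√2/2), (0,−1), (√2/2,√2/2).
#1 (1, 1, -1, 0): internal (0.2929, 1.7071); octagon support 1.7071 vs apothem 0.8 → ∉ W
#2 (2, -1, -3, 3): internal (4.8284, 4.4142); octagon support 6.5355 vs apothem 0.8 → ∉ W
#3 (0, 1, -1, 0): internal (-0.7071, 1.7071); octagon support 1.7071 vs apothem 0.8 → ∉ W
#4 (1, -1, 0, -1): internal (1.0000, -1.4142); octagon support 1.7071 vs apothem 0.8 → ∉ W
#5 (3, -2, 1, 1): internal (5.1213, -1.7071); octagon support 5.1213 vs apothem 0.8 → ∉ W
#6 (1, 0, 1, 0): internal (1.0000, -1.0000); octagon support 1.4142 vs apothem 0.8 → ∉ W
#7 (0, 0, 0, -1): internal (-0.7071, -0.7071); octagon support 1.0000 vs apothem 0.8 → ∉ W
#8 (1, -1, 3, -2): internal (0.2929, -5.1213); octagon support 5.1213 vs apothem 0.8 → ∉ W
#9 (1, 1, 0, 0): internal (0.2929, 0.7071); octagon support 0.7071 vs apothem 0.8 → ∈ W

9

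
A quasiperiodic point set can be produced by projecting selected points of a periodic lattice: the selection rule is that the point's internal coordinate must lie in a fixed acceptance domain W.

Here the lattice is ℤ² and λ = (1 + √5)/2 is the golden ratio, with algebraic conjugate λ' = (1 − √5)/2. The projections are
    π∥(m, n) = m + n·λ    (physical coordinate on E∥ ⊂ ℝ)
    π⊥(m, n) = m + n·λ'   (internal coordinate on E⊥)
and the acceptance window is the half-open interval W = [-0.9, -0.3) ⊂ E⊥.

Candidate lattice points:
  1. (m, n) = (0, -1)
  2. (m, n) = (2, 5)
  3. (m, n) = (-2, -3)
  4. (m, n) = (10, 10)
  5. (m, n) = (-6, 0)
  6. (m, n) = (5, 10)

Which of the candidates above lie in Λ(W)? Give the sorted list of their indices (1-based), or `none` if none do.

λ' = (1−√5)/2 ≈ -0.61803.
candidate 1: (m,n)=(0,-1) → π∥ = 0-1·λ ≈ -1.61803, π⊥ = 0-1·λ' ≈ 0.61803 ∉ [-0.9, -0.3) ⇒ out
candidate 2: (m,n)=(2,5) → π∥ = 2+5·λ ≈ 10.09017, π⊥ = 2+5·λ' ≈ -1.09017 ∉ [-0.9, -0.3) ⇒ out
candidate 3: (m,n)=(-2,-3) → π∥ = -2-3·λ ≈ -6.85410, π⊥ = -2-3·λ' ≈ -0.14590 ∉ [-0.9, -0.3) ⇒ out
candidate 4: (m,n)=(10,10) → π∥ = 10+10·λ ≈ 26.18034, π⊥ = 10+10·λ' ≈ 3.81966 ∉ [-0.9, -0.3) ⇒ out
candidate 5: (m,n)=(-6,0) → π∥ = -6+0·λ ≈ -6.00000, π⊥ = -6+0·λ' ≈ -6.00000 ∉ [-0.9, -0.3) ⇒ out
candidate 6: (m,n)=(5,10) → π∥ = 5+10·λ ≈ 21.18034, π⊥ = 5+10·λ' ≈ -1.18034 ∉ [-0.9, -0.3) ⇒ out

none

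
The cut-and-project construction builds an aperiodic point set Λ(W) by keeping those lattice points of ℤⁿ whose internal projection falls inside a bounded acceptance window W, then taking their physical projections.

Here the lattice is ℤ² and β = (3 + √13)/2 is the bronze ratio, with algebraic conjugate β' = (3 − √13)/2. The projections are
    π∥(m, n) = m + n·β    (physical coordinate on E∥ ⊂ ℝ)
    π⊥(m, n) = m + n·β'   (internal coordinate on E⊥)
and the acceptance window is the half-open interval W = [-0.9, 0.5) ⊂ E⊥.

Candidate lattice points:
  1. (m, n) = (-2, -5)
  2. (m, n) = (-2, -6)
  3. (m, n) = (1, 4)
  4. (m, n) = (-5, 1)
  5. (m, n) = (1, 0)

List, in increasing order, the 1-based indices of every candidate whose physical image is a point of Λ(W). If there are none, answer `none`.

Compute β' = (3−√13)/2 = -0.302776, so π⊥(m,n) = m -0.302776·n.
candidate 1: (m,n)=(-2,-5) → π∥ = -2-5·β ≈ -18.513878, π⊥ = -2-5·β' ≈ -0.486122 ∈ [-0.9, 0.5) ⇒ IN Λ
candidate 2: (m,n)=(-2,-6) → π∥ = -2-6·β ≈ -21.816654, π⊥ = -2-6·β' ≈ -0.183346 ∈ [-0.9, 0.5) ⇒ IN Λ
candidate 3: (m,n)=(1,4) → π∥ = 1+4·β ≈ 14.211103, π⊥ = 1+4·β' ≈ -0.211103 ∈ [-0.9, 0.5) ⇒ IN Λ
candidate 4: (m,n)=(-5,1) → π∥ = -5+1·β ≈ -1.697224, π⊥ = -5+1·β' ≈ -5.302776 ∉ [-0.9, 0.5) ⇒ out
candidate 5: (m,n)=(1,0) → π∥ = 1+0·β ≈ 1.000000, π⊥ = 1+0·β' ≈ 1.000000 ∉ [-0.9, 0.5) ⇒ out

1, 2, 3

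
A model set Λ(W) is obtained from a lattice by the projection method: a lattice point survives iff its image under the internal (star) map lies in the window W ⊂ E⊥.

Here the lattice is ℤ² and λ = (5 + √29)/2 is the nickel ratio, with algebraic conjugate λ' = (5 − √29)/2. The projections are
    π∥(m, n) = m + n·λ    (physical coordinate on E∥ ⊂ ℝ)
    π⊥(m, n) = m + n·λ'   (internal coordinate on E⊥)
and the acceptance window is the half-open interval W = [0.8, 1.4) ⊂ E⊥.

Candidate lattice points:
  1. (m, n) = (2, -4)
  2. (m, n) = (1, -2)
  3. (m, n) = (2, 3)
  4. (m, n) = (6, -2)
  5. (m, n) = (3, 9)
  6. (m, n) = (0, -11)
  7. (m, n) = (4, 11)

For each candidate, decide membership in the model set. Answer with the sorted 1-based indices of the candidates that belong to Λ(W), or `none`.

2, 5

Numerically λ ≈ 5.192582 and λ' = −1/λ ≈ -0.192582.
candidate 1: (m,n)=(2,-4) → π∥ = 2-4·λ ≈ -18.770330, π⊥ = 2-4·λ' ≈ 2.770330 ∉ [0.8, 1.4) ⇒ out
candidate 2: (m,n)=(1,-2) → π∥ = 1-2·λ ≈ -9.385165, π⊥ = 1-2·λ' ≈ 1.385165 ∈ [0.8, 1.4) ⇒ IN Λ
candidate 3: (m,n)=(2,3) → π∥ = 2+3·λ ≈ 17.577747, π⊥ = 2+3·λ' ≈ 1.422253 ∉ [0.8, 1.4) ⇒ out
candidate 4: (m,n)=(6,-2) → π∥ = 6-2·λ ≈ -4.385165, π⊥ = 6-2·λ' ≈ 6.385165 ∉ [0.8, 1.4) ⇒ out
candidate 5: (m,n)=(3,9) → π∥ = 3+9·λ ≈ 49.733242, π⊥ = 3+9·λ' ≈ 1.266758 ∈ [0.8, 1.4) ⇒ IN Λ
candidate 6: (m,n)=(0,-11) → π∥ = 0-11·λ ≈ -57.118406, π⊥ = 0-11·λ' ≈ 2.118406 ∉ [0.8, 1.4) ⇒ out
candidate 7: (m,n)=(4,11) → π∥ = 4+11·λ ≈ 61.118406, π⊥ = 4+11·λ' ≈ 1.881594 ∉ [0.8, 1.4) ⇒ out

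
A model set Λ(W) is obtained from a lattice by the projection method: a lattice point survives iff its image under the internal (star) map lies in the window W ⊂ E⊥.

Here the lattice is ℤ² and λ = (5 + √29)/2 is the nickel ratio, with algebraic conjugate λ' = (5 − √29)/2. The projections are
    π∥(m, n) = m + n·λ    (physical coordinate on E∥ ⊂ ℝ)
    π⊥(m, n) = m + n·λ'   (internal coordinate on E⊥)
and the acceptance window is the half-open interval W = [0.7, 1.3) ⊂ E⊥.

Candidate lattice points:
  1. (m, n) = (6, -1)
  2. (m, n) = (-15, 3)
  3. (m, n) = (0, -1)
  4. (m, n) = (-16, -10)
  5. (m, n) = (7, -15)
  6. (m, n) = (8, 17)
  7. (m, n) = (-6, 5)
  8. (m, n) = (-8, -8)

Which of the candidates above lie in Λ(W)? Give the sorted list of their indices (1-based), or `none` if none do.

none

Compute λ' = (5−√29)/2 = -0.19258, so π⊥(m,n) = m -0.19258·n.
#1 (6,-1): internal coord 6 + (-1)·λ' = +6.19258; +6.19258 ∉ [0.7, 1.3) → out
#2 (-15,3): internal coord -15 + (3)·λ' = -15.57775; -15.57775 ∉ [0.7, 1.3) → out
#3 (0,-1): internal coord 0 + (-1)·λ' = +0.19258; +0.19258 ∉ [0.7, 1.3) → out
#4 (-16,-10): internal coord -16 + (-10)·λ' = -14.07418; -14.07418 ∉ [0.7, 1.3) → out
#5 (7,-15): internal coord 7 + (-15)·λ' = +9.88874; +9.88874 ∉ [0.7, 1.3) → out
#6 (8,17): internal coord 8 + (17)·λ' = +4.72610; +4.72610 ∉ [0.7, 1.3) → out
#7 (-6,5): internal coord -6 + (5)·λ' = -6.96291; -6.96291 ∉ [0.7, 1.3) → out
#8 (-8,-8): internal coord -8 + (-8)·λ' = -6.45934; -6.45934 ∉ [0.7, 1.3) → out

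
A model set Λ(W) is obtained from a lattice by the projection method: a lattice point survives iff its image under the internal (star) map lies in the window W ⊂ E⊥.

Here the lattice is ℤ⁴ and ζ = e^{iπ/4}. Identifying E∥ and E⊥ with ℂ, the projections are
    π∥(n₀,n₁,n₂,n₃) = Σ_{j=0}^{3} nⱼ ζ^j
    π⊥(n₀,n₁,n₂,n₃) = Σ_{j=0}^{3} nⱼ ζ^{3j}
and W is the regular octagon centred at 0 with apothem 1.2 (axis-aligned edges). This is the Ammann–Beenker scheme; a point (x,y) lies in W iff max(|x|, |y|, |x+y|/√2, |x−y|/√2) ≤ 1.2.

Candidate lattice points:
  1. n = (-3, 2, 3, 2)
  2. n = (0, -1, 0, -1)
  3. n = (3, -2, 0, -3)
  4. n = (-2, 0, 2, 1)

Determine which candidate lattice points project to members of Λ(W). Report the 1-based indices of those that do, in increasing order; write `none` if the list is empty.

With ζ = e^{iπ/4} the internal vectors are ζ^0,ζ^3,ζ^6,ζ^9.
candidate 1: n = (-3, 2, 3, 2) → π⊥ ≈ (-3.0000, -0.1716); max(|x|,|y|,|x±y|/√2) = 3.0000 > 1.2 ⇒ ∉ W
candidate 2: n = (0, -1, 0, -1) → π⊥ ≈ (+0.0000, -1.4142); max(|x|,|y|,|x±y|/√2) = 1.4142 > 1.2 ⇒ ∉ W
candidate 3: n = (3, -2, 0, -3) → π⊥ ≈ (+2.2929, -3.5355); max(|x|,|y|,|x±y|/√2) = 4.1213 > 1.2 ⇒ ∉ W
candidate 4: n = (-2, 0, 2, 1) → π⊥ ≈ (-1.2929, -1.2929); max(|x|,|y|,|x±y|/√2) = 1.8284 > 1.2 ⇒ ∉ W

none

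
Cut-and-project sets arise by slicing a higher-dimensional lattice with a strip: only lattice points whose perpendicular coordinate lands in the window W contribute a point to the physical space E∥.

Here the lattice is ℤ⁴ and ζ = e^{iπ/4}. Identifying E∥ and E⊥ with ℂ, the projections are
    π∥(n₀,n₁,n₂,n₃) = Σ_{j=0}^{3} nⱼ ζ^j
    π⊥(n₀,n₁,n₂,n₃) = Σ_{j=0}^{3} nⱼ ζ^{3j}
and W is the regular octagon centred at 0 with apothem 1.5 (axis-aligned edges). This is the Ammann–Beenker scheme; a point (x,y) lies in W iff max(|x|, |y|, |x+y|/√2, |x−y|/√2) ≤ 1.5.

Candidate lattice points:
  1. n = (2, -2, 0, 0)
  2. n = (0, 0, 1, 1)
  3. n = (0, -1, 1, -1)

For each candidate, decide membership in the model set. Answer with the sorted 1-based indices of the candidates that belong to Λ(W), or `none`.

With ζ = e^{iπ/4} the internal vectors are ζ^0,ζ^3,ζ^6,ζ^9.
#1 (2, -2, 0, 0): internal (3.414214, -1.414214); octagon support 3.414214 vs apothem 1.5 → ∉ W
#2 (0, 0, 1, 1): internal (0.707107, -0.292893); octagon support 0.707107 vs apothem 1.5 → ∈ W
#3 (0, -1, 1, -1): internal (0.000000, -2.414214); octagon support 2.414214 vs apothem 1.5 → ∉ W

2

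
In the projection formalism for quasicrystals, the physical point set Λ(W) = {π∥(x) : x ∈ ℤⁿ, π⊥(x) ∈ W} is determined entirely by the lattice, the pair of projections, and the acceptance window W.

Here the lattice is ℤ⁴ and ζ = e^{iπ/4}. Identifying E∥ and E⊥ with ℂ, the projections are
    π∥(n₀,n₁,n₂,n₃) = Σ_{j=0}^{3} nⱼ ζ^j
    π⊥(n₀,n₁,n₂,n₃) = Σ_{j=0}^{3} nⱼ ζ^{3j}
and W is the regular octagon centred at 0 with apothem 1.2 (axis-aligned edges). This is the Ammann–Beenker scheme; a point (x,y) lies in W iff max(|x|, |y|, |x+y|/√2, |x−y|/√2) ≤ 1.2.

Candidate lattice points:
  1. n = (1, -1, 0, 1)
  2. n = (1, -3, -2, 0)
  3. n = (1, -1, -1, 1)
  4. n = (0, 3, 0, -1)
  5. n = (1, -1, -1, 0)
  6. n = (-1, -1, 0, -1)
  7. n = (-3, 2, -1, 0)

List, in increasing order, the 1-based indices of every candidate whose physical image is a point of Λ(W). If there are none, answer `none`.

none

π⊥(n) = n₀ + n₁ζ³ + n₂ζ⁶ + n₃ζ⁹ where ζ = e^{iπ/4}.
#1 (1, -1, 0, 1): internal (2.4142, 0.0000); octagon support 2.4142 vs apothem 1.2 → ∉ W
#2 (1, -3, -2, 0): internal (3.1213, -0.1213); octagon support 3.1213 vs apothem 1.2 → ∉ W
#3 (1, -1, -1, 1): internal (2.4142, 1.0000); octagon support 2.4142 vs apothem 1.2 → ∉ W
#4 (0, 3, 0, -1): internal (-2.8284, 1.4142); octagon support 3.0000 vs apothem 1.2 → ∉ W
#5 (1, -1, -1, 0): internal (1.7071, 0.2929); octagon support 1.7071 vs apothem 1.2 → ∉ W
#6 (-1, -1, 0, -1): internal (-1.0000, -1.4142); octagon support 1.7071 vs apothem 1.2 → ∉ W
#7 (-3, 2, -1, 0): internal (-4.4142, 2.4142); octagon support 4.8284 vs apothem 1.2 → ∉ W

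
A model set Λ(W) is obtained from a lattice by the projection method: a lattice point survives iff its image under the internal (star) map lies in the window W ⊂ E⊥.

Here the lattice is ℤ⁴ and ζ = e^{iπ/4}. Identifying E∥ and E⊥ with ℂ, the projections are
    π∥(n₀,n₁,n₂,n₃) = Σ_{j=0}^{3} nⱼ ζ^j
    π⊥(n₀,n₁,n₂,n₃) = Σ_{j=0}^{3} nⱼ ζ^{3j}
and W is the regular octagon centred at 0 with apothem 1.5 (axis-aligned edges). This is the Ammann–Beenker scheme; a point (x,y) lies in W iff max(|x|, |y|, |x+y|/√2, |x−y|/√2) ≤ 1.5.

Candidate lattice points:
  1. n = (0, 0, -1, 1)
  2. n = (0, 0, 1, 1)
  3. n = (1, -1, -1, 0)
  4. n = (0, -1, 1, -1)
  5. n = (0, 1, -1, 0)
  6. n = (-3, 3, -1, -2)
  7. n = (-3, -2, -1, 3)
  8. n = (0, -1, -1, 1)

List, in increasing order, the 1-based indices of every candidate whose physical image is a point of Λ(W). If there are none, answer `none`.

2

With ζ = e^{iπ/4} the internal vectors are ζ^0,ζ^3,ζ^6,ζ^9.
candidate 1: n = (0, 0, -1, 1) → π⊥ ≈ (+0.707107, +1.707107); max(|x|,|y|,|x±y|/√2) = 1.707107 > 1.5 ⇒ ∉ W
candidate 2: n = (0, 0, 1, 1) → π⊥ ≈ (+0.707107, -0.292893); max(|x|,|y|,|x±y|/√2) = 0.707107 ≤ 1.5 ⇒ ∈ W
candidate 3: n = (1, -1, -1, 0) → π⊥ ≈ (+1.707107, +0.292893); max(|x|,|y|,|x±y|/√2) = 1.707107 > 1.5 ⇒ ∉ W
candidate 4: n = (0, -1, 1, -1) → π⊥ ≈ (+0.000000, -2.414214); max(|x|,|y|,|x±y|/√2) = 2.414214 > 1.5 ⇒ ∉ W
candidate 5: n = (0, 1, -1, 0) → π⊥ ≈ (-0.707107, +1.707107); max(|x|,|y|,|x±y|/√2) = 1.707107 > 1.5 ⇒ ∉ W
candidate 6: n = (-3, 3, -1, -2) → π⊥ ≈ (-6.535534, +1.707107); max(|x|,|y|,|x±y|/√2) = 6.535534 > 1.5 ⇒ ∉ W
candidate 7: n = (-3, -2, -1, 3) → π⊥ ≈ (+0.535534, +1.707107); max(|x|,|y|,|x±y|/√2) = 1.707107 > 1.5 ⇒ ∉ W
candidate 8: n = (0, -1, -1, 1) → π⊥ ≈ (+1.414214, +1.000000); max(|x|,|y|,|x±y|/√2) = 1.707107 > 1.5 ⇒ ∉ W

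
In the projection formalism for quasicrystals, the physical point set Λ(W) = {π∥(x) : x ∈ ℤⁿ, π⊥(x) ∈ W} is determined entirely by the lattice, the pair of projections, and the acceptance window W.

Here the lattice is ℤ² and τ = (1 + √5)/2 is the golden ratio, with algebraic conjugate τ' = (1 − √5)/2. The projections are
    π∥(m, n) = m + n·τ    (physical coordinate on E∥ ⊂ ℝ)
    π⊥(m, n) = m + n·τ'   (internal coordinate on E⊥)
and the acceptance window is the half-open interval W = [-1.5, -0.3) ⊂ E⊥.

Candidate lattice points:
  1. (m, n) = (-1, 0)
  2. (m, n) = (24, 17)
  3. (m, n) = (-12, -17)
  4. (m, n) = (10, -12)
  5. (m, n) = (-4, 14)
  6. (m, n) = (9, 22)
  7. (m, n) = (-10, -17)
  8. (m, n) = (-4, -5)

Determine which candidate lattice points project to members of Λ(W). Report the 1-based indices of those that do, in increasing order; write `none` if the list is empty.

1, 3, 8

Numerically τ ≈ 1.61803 and τ' = −1/τ ≈ -0.61803.
[1] lift (-1,0): star map gives -1.00000; window check -1.5 ≤ -1.00000 < -0.3 is true → IN Λ
[2] lift (24,17): star map gives 13.49342; window check -1.5 ≤ 13.49342 < -0.3 is false → out
[3] lift (-12,-17): star map gives -1.49342; window check -1.5 ≤ -1.49342 < -0.3 is true → IN Λ
[4] lift (10,-12): star map gives 17.41641; window check -1.5 ≤ 17.41641 < -0.3 is false → out
[5] lift (-4,14): star map gives -12.65248; window check -1.5 ≤ -12.65248 < -0.3 is false → out
[6] lift (9,22): star map gives -4.59675; window check -1.5 ≤ -4.59675 < -0.3 is false → out
[7] lift (-10,-17): star map gives 0.50658; window check -1.5 ≤ 0.50658 < -0.3 is false → out
[8] lift (-4,-5): star map gives -0.90983; window check -1.5 ≤ -0.90983 < -0.3 is true → IN Λ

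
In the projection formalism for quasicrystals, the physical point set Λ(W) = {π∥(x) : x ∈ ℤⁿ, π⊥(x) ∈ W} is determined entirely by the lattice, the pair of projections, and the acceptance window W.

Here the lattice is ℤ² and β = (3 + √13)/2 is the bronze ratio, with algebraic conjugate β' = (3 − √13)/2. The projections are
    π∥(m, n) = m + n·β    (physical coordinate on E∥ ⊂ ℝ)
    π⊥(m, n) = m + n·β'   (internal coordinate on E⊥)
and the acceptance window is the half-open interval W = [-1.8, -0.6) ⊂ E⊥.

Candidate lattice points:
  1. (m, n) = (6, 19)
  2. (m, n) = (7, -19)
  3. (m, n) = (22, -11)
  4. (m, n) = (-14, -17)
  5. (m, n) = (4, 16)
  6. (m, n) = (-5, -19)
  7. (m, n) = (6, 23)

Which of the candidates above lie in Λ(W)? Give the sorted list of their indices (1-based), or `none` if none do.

β' = (3−√13)/2 ≈ -0.30278.
#1 (6,19): internal coord 6 + (19)·β' = +0.24726; +0.24726 ∉ [-1.8, -0.6) → out
#2 (7,-19): internal coord 7 + (-19)·β' = +12.75274; +12.75274 ∉ [-1.8, -0.6) → out
#3 (22,-11): internal coord 22 + (-11)·β' = +25.33053; +25.33053 ∉ [-1.8, -0.6) → out
#4 (-14,-17): internal coord -14 + (-17)·β' = -8.85281; -8.85281 ∉ [-1.8, -0.6) → out
#5 (4,16): internal coord 4 + (16)·β' = -0.84441; -0.84441 ∈ [-1.8, -0.6) → IN Λ
#6 (-5,-19): internal coord -5 + (-19)·β' = +0.75274; +0.75274 ∉ [-1.8, -0.6) → out
#7 (6,23): internal coord 6 + (23)·β' = -0.96384; -0.96384 ∈ [-1.8, -0.6) → IN Λ

5, 7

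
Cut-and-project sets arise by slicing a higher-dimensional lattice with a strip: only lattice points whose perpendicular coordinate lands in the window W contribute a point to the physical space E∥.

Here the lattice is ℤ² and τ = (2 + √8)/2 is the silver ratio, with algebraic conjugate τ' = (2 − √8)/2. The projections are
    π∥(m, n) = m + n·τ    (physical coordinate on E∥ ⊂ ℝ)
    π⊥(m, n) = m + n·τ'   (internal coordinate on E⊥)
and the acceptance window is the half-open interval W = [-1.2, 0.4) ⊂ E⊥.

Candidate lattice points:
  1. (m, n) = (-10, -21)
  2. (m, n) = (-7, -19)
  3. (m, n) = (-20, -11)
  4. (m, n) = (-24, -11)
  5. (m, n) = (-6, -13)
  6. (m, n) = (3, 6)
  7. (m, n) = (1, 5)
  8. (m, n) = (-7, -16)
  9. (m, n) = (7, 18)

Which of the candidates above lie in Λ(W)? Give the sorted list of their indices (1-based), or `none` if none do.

5, 7, 8, 9

Numerically τ ≈ 2.414214 and τ' = −1/τ ≈ -0.414214.
#1 (-10,-21): internal coord -10 + (-21)·τ' = -1.301515; -1.301515 ∉ [-1.2, 0.4) → out
#2 (-7,-19): internal coord -7 + (-19)·τ' = +0.870058; +0.870058 ∉ [-1.2, 0.4) → out
#3 (-20,-11): internal coord -20 + (-11)·τ' = -15.443651; -15.443651 ∉ [-1.2, 0.4) → out
#4 (-24,-11): internal coord -24 + (-11)·τ' = -19.443651; -19.443651 ∉ [-1.2, 0.4) → out
#5 (-6,-13): internal coord -6 + (-13)·τ' = -0.615224; -0.615224 ∈ [-1.2, 0.4) → IN Λ
#6 (3,6): internal coord 3 + (6)·τ' = +0.514719; +0.514719 ∉ [-1.2, 0.4) → out
#7 (1,5): internal coord 1 + (5)·τ' = -1.071068; -1.071068 ∈ [-1.2, 0.4) → IN Λ
#8 (-7,-16): internal coord -7 + (-16)·τ' = -0.372583; -0.372583 ∈ [-1.2, 0.4) → IN Λ
#9 (7,18): internal coord 7 + (18)·τ' = -0.455844; -0.455844 ∈ [-1.2, 0.4) → IN Λ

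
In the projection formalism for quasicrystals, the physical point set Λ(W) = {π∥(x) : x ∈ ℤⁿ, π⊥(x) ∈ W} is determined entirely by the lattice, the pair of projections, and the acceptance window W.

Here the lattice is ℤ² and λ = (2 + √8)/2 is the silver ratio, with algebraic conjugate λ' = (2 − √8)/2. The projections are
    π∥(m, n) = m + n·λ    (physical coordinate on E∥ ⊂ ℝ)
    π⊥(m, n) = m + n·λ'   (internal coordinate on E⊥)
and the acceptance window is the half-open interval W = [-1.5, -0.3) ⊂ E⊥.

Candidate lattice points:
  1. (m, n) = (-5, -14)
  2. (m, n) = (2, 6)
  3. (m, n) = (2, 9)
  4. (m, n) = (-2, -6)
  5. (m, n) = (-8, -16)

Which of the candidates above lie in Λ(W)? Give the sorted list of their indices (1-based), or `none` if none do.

λ' = (2−√8)/2 ≈ -0.41421.
#1 (-5,-14): internal coord -5 + (-14)·λ' = +0.79899; +0.79899 ∉ [-1.5, -0.3) → out
#2 (2,6): internal coord 2 + (6)·λ' = -0.48528; -0.48528 ∈ [-1.5, -0.3) → IN Λ
#3 (2,9): internal coord 2 + (9)·λ' = -1.72792; -1.72792 ∉ [-1.5, -0.3) → out
#4 (-2,-6): internal coord -2 + (-6)·λ' = +0.48528; +0.48528 ∉ [-1.5, -0.3) → out
#5 (-8,-16): internal coord -8 + (-16)·λ' = -1.37258; -1.37258 ∈ [-1.5, -0.3) → IN Λ

2, 5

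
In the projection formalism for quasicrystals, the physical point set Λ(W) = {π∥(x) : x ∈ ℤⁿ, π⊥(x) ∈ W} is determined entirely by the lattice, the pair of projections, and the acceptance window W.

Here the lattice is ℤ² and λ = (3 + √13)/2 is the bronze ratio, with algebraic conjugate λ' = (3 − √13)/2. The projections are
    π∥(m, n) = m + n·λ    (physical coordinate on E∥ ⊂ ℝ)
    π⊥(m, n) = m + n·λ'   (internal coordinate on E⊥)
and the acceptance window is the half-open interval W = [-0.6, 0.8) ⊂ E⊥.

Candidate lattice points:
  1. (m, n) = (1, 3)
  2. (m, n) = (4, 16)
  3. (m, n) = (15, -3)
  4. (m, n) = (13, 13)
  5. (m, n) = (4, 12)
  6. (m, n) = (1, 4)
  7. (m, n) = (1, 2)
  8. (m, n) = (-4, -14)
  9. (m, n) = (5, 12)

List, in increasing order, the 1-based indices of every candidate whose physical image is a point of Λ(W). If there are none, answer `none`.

1, 5, 6, 7, 8

Numerically λ ≈ 3.30278 and λ' = −1/λ ≈ -0.30278.
[1] lift (1,3): star map gives 0.09167; window check -0.6 ≤ 0.09167 < 0.8 is true → IN Λ
[2] lift (4,16): star map gives -0.84441; window check -0.6 ≤ -0.84441 < 0.8 is false → out
[3] lift (15,-3): star map gives 15.90833; window check -0.6 ≤ 15.90833 < 0.8 is false → out
[4] lift (13,13): star map gives 9.06392; window check -0.6 ≤ 9.06392 < 0.8 is false → out
[5] lift (4,12): star map gives 0.36669; window check -0.6 ≤ 0.36669 < 0.8 is true → IN Λ
[6] lift (1,4): star map gives -0.21110; window check -0.6 ≤ -0.21110 < 0.8 is true → IN Λ
[7] lift (1,2): star map gives 0.39445; window check -0.6 ≤ 0.39445 < 0.8 is true → IN Λ
[8] lift (-4,-14): star map gives 0.23886; window check -0.6 ≤ 0.23886 < 0.8 is true → IN Λ
[9] lift (5,12): star map gives 1.36669; window check -0.6 ≤ 1.36669 < 0.8 is false → out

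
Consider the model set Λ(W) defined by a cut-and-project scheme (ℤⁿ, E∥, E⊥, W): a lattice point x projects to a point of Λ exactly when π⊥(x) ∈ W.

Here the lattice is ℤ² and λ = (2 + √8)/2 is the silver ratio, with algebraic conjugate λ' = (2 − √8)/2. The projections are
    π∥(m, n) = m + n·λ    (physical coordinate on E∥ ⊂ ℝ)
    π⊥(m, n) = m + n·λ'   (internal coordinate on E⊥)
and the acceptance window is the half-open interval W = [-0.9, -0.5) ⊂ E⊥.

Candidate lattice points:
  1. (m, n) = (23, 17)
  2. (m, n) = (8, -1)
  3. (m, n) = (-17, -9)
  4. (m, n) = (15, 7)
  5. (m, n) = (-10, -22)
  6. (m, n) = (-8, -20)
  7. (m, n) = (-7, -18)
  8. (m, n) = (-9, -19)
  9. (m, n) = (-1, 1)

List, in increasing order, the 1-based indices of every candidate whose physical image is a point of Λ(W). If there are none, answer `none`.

5

Compute λ' = (2−√8)/2 = -0.414214, so π⊥(m,n) = m -0.414214·n.
#1 (23,17): internal coord 23 + (17)·λ' = +15.958369; +15.958369 ∉ [-0.9, -0.5) → out
#2 (8,-1): internal coord 8 + (-1)·λ' = +8.414214; +8.414214 ∉ [-0.9, -0.5) → out
#3 (-17,-9): internal coord -17 + (-9)·λ' = -13.272078; -13.272078 ∉ [-0.9, -0.5) → out
#4 (15,7): internal coord 15 + (7)·λ' = +12.100505; +12.100505 ∉ [-0.9, -0.5) → out
#5 (-10,-22): internal coord -10 + (-22)·λ' = -0.887302; -0.887302 ∈ [-0.9, -0.5) → IN Λ
#6 (-8,-20): internal coord -8 + (-20)·λ' = +0.284271; +0.284271 ∉ [-0.9, -0.5) → out
#7 (-7,-18): internal coord -7 + (-18)·λ' = +0.455844; +0.455844 ∉ [-0.9, -0.5) → out
#8 (-9,-19): internal coord -9 + (-19)·λ' = -1.129942; -1.129942 ∉ [-0.9, -0.5) → out
#9 (-1,1): internal coord -1 + (1)·λ' = -1.414214; -1.414214 ∉ [-0.9, -0.5) → out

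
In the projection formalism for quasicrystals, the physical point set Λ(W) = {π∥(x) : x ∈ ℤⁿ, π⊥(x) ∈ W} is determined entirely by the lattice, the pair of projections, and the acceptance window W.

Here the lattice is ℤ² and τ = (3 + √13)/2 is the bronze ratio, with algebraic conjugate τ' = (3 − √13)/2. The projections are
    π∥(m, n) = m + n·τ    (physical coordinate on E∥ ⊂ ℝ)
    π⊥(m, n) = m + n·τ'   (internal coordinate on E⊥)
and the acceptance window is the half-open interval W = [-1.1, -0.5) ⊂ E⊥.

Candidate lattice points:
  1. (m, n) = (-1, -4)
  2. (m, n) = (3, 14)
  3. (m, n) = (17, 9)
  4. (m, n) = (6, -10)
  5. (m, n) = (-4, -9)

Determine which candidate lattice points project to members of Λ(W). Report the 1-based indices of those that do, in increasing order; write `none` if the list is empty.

none

Numerically τ ≈ 3.302776 and τ' = −1/τ ≈ -0.302776.
[1] lift (-1,-4): star map gives 0.211103; window check -1.1 ≤ 0.211103 < -0.5 is false → out
[2] lift (3,14): star map gives -1.238859; window check -1.1 ≤ -1.238859 < -0.5 is false → out
[3] lift (17,9): star map gives 14.275019; window check -1.1 ≤ 14.275019 < -0.5 is false → out
[4] lift (6,-10): star map gives 9.027756; window check -1.1 ≤ 9.027756 < -0.5 is false → out
[5] lift (-4,-9): star map gives -1.275019; window check -1.1 ≤ -1.275019 < -0.5 is false → out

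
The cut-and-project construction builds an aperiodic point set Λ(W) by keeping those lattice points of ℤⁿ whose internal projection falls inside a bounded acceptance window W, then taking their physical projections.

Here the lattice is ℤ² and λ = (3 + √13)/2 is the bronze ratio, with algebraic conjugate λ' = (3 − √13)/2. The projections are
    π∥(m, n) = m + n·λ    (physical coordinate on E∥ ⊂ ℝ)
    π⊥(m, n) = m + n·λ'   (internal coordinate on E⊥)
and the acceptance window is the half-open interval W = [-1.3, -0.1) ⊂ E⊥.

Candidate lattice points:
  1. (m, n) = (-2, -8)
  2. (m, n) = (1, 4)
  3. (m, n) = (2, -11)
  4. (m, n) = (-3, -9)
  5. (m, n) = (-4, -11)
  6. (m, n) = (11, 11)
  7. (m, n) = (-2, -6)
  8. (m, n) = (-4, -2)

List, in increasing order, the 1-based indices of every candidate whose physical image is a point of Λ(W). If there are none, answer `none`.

Compute λ' = (3−√13)/2 = -0.3028, so π⊥(m,n) = m -0.3028·n.
candidate 1: (m,n)=(-2,-8) → π∥ = -2-8·λ ≈ -28.4222, π⊥ = -2-8·λ' ≈ 0.4222 ∉ [-1.3, -0.1) ⇒ out
candidate 2: (m,n)=(1,4) → π∥ = 1+4·λ ≈ 14.2111, π⊥ = 1+4·λ' ≈ -0.2111 ∈ [-1.3, -0.1) ⇒ IN Λ
candidate 3: (m,n)=(2,-11) → π∥ = 2-11·λ ≈ -34.3305, π⊥ = 2-11·λ' ≈ 5.3305 ∉ [-1.3, -0.1) ⇒ out
candidate 4: (m,n)=(-3,-9) → π∥ = -3-9·λ ≈ -32.7250, π⊥ = -3-9·λ' ≈ -0.2750 ∈ [-1.3, -0.1) ⇒ IN Λ
candidate 5: (m,n)=(-4,-11) → π∥ = -4-11·λ ≈ -40.3305, π⊥ = -4-11·λ' ≈ -0.6695 ∈ [-1.3, -0.1) ⇒ IN Λ
candidate 6: (m,n)=(11,11) → π∥ = 11+11·λ ≈ 47.3305, π⊥ = 11+11·λ' ≈ 7.6695 ∉ [-1.3, -0.1) ⇒ out
candidate 7: (m,n)=(-2,-6) → π∥ = -2-6·λ ≈ -21.8167, π⊥ = -2-6·λ' ≈ -0.1833 ∈ [-1.3, -0.1) ⇒ IN Λ
candidate 8: (m,n)=(-4,-2) → π∥ = -4-2·λ ≈ -10.6056, π⊥ = -4-2·λ' ≈ -3.3944 ∉ [-1.3, -0.1) ⇒ out

2, 4, 5, 7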